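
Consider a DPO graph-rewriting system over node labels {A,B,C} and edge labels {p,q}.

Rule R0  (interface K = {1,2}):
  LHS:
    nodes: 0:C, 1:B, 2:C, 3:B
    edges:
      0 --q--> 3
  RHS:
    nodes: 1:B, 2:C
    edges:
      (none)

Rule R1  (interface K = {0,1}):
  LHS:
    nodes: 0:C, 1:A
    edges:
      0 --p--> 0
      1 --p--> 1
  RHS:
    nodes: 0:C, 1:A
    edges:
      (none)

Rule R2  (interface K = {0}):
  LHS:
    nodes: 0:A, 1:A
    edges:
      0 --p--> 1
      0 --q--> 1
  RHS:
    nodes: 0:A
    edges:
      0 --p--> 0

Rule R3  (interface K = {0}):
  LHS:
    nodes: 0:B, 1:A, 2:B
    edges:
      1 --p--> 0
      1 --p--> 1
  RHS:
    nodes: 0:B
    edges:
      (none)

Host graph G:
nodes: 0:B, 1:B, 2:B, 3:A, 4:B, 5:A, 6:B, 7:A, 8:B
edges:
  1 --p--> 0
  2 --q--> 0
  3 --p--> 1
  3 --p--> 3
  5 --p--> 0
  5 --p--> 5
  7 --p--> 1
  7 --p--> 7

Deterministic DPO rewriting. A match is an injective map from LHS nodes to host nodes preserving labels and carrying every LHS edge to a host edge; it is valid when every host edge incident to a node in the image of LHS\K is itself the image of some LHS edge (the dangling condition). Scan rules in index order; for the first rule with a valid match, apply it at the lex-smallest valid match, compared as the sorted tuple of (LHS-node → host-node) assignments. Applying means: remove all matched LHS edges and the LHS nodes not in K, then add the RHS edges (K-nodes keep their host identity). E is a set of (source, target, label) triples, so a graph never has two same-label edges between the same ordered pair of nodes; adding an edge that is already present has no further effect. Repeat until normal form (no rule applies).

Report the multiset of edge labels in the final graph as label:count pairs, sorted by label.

[0] host  ⇒  9 nodes, 8 edges  {1-p->0 2-q->0 3-p->1 3-p->3 5-p->0 5-p->5 7-p->1 7-p->7}
[1] R3 @ {0↦0, 1↦5, 2↦4}  ⇒  7 nodes, 6 edges  {1-p->0 2-q->0 3-p->1 3-p->3 7-p->1 7-p->7}
[2] R3 @ {0↦1, 1↦3, 2↦6}  ⇒  5 nodes, 4 edges  {1-p->0 2-q->0 7-p->1 7-p->7}
[3] R3 @ {0↦1, 1↦7, 2↦8}  ⇒  3 nodes, 2 edges  {1-p->0 2-q->0}
final graph: no rule applies after step 3
NF edges: [(1, 0, 'p'), (2, 0, 'q')]

Answer: p:1 q:1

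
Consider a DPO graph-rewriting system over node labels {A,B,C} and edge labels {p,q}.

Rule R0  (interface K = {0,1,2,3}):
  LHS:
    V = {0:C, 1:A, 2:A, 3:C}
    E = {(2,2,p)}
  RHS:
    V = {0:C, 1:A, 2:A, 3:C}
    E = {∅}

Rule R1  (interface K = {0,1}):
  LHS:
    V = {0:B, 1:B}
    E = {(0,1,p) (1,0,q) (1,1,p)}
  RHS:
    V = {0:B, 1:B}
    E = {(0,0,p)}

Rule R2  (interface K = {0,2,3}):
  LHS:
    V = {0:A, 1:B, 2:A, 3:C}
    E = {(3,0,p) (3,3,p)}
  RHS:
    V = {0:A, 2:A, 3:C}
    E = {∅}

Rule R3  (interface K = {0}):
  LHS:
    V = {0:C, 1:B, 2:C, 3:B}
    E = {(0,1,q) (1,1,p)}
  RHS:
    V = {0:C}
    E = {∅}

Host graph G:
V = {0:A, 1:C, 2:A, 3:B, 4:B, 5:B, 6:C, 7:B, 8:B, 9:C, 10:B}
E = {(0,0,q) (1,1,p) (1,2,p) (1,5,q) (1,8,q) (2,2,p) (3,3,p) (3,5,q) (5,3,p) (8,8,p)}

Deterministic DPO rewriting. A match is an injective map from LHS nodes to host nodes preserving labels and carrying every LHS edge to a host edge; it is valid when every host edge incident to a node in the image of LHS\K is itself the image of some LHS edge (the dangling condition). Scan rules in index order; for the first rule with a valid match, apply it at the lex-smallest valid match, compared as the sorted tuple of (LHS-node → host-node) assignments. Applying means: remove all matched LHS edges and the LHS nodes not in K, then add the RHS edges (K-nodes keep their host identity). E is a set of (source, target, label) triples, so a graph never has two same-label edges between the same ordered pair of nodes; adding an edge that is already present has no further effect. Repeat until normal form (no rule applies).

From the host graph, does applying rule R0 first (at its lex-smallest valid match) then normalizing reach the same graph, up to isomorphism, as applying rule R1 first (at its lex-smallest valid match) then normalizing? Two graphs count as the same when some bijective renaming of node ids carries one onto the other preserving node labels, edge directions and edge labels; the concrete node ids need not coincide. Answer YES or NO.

Answer: YES

Rewrite trace:
branch R0-first: apply at {0↦1, 1↦0, 2↦2, 3↦6} → |E|=9, then 4 more step(s) → NF |V|=4 |E|=1 V={0:A, 1:C, 2:A, 10:B} E=0-q->0
branch R1-first: apply at {0↦5, 1↦3} → |E|=8, then 4 more step(s) → NF |V|=4 |E|=1 V={0:A, 1:C, 2:A, 10:B} E=0-q->0
graphs isomorphic (equal up to label-preserving node renaming)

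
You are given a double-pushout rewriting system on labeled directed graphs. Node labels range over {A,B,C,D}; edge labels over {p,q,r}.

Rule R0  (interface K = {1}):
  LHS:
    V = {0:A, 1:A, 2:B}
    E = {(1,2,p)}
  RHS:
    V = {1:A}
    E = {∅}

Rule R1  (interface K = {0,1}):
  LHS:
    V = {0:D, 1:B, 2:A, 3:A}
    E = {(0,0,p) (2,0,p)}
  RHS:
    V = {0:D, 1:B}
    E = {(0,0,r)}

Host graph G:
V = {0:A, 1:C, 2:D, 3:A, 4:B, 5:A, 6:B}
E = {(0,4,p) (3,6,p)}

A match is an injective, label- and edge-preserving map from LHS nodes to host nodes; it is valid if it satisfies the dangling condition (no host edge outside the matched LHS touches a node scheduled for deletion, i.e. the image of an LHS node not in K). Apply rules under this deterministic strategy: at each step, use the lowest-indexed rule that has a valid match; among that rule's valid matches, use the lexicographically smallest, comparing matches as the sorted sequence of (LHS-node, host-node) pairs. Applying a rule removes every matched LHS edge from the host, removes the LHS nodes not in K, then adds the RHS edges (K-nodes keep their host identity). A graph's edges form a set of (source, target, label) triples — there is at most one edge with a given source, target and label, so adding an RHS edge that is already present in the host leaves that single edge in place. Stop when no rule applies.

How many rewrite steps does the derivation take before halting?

Answer: 2

Derivation:
[0] host  ⇒  7 nodes, 2 edges  {0-p->4 3-p->6}
[1] R0 @ {0↦5, 1↦0, 2↦4}  ⇒  5 nodes, 1 edges  {3-p->6}
[2] R0 @ {0↦0, 1↦3, 2↦6}  ⇒  3 nodes, 0 edges  {∅}
halt: no rule applies after step 2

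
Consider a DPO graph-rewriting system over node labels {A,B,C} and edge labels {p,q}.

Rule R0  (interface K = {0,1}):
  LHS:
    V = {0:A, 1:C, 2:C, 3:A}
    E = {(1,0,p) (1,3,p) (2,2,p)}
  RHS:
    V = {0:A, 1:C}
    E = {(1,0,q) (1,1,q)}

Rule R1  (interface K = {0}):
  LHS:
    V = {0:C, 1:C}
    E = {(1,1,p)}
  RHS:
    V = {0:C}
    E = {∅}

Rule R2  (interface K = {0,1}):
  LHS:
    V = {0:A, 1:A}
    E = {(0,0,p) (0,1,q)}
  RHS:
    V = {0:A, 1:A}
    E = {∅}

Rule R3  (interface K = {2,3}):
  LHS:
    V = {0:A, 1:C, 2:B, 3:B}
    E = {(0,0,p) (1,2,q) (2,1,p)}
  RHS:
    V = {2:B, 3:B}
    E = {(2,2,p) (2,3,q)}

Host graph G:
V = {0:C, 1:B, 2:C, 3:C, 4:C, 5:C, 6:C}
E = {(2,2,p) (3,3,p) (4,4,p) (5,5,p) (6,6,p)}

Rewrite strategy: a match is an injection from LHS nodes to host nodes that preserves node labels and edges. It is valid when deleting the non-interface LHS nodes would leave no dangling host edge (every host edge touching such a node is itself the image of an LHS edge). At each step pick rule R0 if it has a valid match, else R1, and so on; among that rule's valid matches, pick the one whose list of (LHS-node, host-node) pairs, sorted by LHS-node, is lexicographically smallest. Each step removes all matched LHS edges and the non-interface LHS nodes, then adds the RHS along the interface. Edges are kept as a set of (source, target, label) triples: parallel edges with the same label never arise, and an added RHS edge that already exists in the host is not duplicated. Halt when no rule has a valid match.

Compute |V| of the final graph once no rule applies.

Answer: 2

Derivation:
start.  V:7 E:5  edges: 2-p->2 3-p->3 4-p->4 5-p->5 6-p->6
1. fire R1 via {0↦0, 1↦2}  →  V:6 E:4  edges: 3-p->3 4-p->4 5-p->5 6-p->6
2. fire R1 via {0↦0, 1↦3}  →  V:5 E:3  edges: 4-p->4 5-p->5 6-p->6
3. fire R1 via {0↦0, 1↦4}  →  V:4 E:2  edges: 5-p->5 6-p->6
4. fire R1 via {0↦0, 1↦5}  →  V:3 E:1  edges: 6-p->6
5. fire R1 via {0↦0, 1↦6}  →  V:2 E:0  edges: ∅
normal form: no rule applies after step 5
NF nodes: {0:C, 1:B}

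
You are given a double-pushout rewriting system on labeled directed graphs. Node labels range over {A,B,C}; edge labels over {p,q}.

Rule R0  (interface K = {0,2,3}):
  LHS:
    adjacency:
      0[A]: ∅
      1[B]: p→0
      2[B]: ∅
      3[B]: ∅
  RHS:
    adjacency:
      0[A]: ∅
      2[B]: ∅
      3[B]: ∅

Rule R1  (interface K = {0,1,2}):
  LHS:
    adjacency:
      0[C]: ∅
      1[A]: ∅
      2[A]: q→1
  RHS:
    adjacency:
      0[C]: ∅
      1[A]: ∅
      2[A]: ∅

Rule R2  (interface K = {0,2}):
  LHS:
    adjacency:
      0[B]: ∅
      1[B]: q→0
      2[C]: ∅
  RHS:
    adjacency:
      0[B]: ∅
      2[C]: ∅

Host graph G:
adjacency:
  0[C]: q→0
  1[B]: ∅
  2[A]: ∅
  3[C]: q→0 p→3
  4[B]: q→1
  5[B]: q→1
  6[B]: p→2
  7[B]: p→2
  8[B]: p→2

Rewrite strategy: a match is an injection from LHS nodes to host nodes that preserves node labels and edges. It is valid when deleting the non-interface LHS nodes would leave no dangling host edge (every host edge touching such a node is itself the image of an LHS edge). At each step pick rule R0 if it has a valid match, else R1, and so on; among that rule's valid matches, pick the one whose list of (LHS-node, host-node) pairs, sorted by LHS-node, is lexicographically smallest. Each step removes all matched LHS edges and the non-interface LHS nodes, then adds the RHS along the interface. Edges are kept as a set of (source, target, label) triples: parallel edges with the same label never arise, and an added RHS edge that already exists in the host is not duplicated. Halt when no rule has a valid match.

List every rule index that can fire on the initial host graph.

R0: 60 valid matches — {0↦2, 1↦6, 2↦1, 3↦4}, {0↦2, 1↦6, 2↦1, 3↦5}, {0↦2, 1↦6, 2↦1, 3↦7} (+57 more)
R1: no valid match — LHS pattern not found
R2: 4 valid matches — {0↦1, 1↦4, 2↦0}, {0↦1, 1↦4, 2↦3}, {0↦1, 1↦5, 2↦0} (+1 more)

Answer: [R0,R2]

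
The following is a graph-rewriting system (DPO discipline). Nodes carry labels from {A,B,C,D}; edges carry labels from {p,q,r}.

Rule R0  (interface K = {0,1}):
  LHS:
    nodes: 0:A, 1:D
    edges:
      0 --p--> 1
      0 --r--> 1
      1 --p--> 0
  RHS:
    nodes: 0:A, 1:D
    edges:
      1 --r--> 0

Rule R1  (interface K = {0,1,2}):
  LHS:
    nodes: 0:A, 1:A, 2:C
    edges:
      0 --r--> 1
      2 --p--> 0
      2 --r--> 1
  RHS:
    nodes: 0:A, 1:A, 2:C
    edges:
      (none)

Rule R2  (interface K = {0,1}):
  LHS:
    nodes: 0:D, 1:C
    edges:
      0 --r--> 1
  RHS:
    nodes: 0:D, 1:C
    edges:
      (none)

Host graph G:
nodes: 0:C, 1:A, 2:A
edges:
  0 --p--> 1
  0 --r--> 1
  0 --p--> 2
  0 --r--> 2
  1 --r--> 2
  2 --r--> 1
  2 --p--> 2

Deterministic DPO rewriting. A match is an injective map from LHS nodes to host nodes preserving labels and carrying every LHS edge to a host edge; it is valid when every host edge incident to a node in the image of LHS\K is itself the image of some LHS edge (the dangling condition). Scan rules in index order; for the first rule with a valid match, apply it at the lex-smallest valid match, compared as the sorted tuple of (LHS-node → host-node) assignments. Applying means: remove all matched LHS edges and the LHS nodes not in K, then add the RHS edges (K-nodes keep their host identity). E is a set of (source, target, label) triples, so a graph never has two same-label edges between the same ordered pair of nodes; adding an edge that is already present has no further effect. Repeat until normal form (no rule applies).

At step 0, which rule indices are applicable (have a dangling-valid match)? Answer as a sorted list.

Answer: [R1]

Steps:
R0: no valid match — LHS pattern not found
R1: 2 valid matches — {0↦1, 1↦2, 2↦0}, {0↦2, 1↦1, 2↦0}
R2: no valid match — LHS pattern not found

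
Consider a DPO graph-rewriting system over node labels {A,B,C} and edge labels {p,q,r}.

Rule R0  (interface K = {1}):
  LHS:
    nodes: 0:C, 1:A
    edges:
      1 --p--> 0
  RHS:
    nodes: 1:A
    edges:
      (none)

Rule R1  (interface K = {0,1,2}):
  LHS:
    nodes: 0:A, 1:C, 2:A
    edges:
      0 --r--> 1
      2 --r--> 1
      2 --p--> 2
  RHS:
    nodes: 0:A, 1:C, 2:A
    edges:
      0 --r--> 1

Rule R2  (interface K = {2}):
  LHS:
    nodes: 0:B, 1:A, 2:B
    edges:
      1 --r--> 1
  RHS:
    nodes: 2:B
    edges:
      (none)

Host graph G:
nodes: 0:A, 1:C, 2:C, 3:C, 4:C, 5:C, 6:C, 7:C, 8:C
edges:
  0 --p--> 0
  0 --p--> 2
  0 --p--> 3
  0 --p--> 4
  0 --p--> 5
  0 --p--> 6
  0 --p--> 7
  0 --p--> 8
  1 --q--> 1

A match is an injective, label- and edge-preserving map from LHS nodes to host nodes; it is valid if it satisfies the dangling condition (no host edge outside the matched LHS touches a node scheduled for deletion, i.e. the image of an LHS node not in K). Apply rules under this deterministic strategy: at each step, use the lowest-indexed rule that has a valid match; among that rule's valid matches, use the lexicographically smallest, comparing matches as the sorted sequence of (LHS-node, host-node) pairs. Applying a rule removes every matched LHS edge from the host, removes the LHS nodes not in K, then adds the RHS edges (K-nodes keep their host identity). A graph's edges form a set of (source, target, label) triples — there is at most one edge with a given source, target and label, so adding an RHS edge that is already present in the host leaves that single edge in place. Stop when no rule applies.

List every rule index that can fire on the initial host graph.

R0: 7 valid matches — {0↦2, 1↦0}, {0↦3, 1↦0}, {0↦4, 1↦0} (+4 more)
R1: no valid match — LHS pattern not found
R2: no valid match — LHS pattern not found

Answer: [R0]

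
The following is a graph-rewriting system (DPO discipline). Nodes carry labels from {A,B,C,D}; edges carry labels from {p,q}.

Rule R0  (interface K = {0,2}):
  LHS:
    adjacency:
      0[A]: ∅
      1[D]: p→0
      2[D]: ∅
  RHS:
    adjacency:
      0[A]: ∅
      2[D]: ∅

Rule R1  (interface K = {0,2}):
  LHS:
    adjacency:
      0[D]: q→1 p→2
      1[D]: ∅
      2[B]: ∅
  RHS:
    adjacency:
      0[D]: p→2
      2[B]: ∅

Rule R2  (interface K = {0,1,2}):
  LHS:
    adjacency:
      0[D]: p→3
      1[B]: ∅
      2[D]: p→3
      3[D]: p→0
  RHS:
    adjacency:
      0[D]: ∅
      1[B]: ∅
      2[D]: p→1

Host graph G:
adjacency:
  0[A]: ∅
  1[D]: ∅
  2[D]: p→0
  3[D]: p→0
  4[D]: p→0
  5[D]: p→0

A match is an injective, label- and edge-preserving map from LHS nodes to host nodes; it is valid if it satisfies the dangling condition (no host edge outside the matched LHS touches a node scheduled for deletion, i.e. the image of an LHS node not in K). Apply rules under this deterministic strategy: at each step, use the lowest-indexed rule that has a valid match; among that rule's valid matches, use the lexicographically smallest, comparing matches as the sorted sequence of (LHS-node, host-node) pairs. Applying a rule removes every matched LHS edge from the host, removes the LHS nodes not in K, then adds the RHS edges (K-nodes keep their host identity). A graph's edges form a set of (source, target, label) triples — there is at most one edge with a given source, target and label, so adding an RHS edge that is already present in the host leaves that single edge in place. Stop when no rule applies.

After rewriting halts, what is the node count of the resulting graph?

Answer: 2

Derivation:
start.  V:6 E:4  edges: 2-p->0 3-p->0 4-p->0 5-p->0
1. fire R0 via {0↦0, 1↦2, 2↦1}  →  V:5 E:3  edges: 3-p->0 4-p->0 5-p->0
2. fire R0 via {0↦0, 1↦3, 2↦1}  →  V:4 E:2  edges: 4-p->0 5-p->0
3. fire R0 via {0↦0, 1↦4, 2↦1}  →  V:3 E:1  edges: 5-p->0
4. fire R0 via {0↦0, 1↦5, 2↦1}  →  V:2 E:0  edges: ∅
final graph: no rule applies after step 4
NF nodes: {0:A, 1:D}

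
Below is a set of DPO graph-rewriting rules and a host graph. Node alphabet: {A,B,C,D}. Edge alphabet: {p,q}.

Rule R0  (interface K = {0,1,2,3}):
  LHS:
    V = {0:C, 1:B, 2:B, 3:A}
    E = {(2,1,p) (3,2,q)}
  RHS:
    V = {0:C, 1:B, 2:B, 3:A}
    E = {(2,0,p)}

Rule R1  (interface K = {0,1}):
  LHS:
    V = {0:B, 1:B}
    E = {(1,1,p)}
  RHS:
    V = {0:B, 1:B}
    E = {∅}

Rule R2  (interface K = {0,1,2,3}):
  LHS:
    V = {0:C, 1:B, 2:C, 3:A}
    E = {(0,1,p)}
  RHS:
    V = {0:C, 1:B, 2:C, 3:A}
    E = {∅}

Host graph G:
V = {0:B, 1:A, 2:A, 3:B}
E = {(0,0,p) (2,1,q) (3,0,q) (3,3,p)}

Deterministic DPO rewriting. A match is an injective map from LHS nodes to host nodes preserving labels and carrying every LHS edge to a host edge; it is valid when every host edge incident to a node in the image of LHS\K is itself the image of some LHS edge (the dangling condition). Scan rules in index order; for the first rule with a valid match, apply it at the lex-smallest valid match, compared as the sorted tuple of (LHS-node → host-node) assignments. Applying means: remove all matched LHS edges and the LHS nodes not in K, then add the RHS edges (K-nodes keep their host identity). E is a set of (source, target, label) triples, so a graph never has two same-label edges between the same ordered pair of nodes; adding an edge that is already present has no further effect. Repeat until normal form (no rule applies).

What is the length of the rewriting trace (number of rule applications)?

Answer: 2

Steps:
initial: |V|=4 |E|=4  E = 0-p->0 2-q->1 3-q->0 3-p->3
step 1: apply R1 at {0↦0, 1↦3}  → |V|=4 |E|=3  E = 0-p->0 2-q->1 3-q->0
step 2: apply R1 at {0↦3, 1↦0}  → |V|=4 |E|=2  E = 2-q->1 3-q->0
halt: no rule applies after step 2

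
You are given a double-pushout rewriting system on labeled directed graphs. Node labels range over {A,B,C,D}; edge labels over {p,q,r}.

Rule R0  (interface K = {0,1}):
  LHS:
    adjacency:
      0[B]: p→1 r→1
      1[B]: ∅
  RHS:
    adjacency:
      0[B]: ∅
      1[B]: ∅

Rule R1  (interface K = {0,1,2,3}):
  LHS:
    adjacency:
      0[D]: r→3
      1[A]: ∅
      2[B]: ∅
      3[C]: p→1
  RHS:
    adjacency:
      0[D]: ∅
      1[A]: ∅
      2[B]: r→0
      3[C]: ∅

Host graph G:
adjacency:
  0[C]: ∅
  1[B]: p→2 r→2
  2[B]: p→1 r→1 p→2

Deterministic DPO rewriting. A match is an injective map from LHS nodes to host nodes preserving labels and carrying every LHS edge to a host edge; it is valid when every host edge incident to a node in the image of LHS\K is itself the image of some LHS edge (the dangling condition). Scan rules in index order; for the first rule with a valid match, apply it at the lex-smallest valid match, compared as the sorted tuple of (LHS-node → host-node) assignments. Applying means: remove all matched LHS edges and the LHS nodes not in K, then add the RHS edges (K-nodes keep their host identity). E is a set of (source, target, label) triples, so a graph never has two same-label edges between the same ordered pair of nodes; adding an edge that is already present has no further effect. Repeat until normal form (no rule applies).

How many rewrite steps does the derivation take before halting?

initial: |V|=3 |E|=5  E = 1-p->2 1-r->2 2-p->1 2-r->1 2-p->2
step 1: apply R0 at {0↦1, 1↦2}  → |V|=3 |E|=3  E = 2-p->1 2-r->1 2-p->2
step 2: apply R0 at {0↦2, 1↦1}  → |V|=3 |E|=1  E = 2-p->2
final graph: no rule applies after step 2

Answer: 2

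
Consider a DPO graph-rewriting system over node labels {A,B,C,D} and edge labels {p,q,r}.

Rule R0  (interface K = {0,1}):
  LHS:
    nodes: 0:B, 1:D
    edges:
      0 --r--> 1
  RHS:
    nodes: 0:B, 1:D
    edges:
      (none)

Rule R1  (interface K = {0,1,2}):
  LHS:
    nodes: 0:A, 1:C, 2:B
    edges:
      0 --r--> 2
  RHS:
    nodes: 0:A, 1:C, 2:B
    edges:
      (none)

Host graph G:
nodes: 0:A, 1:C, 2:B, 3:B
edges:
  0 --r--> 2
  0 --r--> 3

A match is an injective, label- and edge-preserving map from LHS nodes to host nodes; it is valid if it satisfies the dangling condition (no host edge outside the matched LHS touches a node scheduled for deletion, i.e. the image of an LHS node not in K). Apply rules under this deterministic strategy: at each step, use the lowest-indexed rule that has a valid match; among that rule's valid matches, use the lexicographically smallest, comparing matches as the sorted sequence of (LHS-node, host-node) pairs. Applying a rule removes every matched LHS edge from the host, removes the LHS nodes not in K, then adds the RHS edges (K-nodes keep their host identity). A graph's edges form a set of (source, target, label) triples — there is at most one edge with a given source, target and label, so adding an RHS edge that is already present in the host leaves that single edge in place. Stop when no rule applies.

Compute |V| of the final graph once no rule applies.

Answer: 4

Derivation:
initial: |V|=4 |E|=2  E = 0-r->2 0-r->3
step 1: apply R1 at {0↦0, 1↦1, 2↦2}  → |V|=4 |E|=1  E = 0-r->3
step 2: apply R1 at {0↦0, 1↦1, 2↦3}  → |V|=4 |E|=0  E = ∅
final graph: no rule applies after step 2
NF nodes: {0:A, 1:C, 2:B, 3:B}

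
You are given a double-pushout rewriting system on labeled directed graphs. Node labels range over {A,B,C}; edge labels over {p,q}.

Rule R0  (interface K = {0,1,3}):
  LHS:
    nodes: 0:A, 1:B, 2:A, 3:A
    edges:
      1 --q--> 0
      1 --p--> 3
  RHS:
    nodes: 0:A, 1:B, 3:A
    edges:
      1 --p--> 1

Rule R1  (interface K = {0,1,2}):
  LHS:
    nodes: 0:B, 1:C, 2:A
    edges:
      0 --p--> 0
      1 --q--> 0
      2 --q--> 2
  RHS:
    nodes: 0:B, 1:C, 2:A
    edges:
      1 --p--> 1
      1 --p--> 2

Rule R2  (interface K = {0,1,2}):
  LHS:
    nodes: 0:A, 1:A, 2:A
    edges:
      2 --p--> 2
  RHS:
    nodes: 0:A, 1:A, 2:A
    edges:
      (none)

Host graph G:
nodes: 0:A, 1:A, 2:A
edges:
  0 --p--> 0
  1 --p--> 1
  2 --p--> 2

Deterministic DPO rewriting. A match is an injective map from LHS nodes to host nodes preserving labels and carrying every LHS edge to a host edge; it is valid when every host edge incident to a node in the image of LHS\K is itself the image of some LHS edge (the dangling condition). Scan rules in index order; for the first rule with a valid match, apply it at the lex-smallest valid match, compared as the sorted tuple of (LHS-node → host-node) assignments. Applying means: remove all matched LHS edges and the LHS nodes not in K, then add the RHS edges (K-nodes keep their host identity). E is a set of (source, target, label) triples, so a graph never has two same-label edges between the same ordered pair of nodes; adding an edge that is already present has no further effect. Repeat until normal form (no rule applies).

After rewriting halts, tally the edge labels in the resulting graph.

start.  V:3 E:3  edges: 0-p->0 1-p->1 2-p->2
1. fire R2 via {0↦0, 1↦1, 2↦2}  →  V:3 E:2  edges: 0-p->0 1-p->1
2. fire R2 via {0↦0, 1↦2, 2↦1}  →  V:3 E:1  edges: 0-p->0
3. fire R2 via {0↦1, 1↦2, 2↦0}  →  V:3 E:0  edges: ∅
final graph: no rule applies after step 3
NF edges: []

Answer: (no edges)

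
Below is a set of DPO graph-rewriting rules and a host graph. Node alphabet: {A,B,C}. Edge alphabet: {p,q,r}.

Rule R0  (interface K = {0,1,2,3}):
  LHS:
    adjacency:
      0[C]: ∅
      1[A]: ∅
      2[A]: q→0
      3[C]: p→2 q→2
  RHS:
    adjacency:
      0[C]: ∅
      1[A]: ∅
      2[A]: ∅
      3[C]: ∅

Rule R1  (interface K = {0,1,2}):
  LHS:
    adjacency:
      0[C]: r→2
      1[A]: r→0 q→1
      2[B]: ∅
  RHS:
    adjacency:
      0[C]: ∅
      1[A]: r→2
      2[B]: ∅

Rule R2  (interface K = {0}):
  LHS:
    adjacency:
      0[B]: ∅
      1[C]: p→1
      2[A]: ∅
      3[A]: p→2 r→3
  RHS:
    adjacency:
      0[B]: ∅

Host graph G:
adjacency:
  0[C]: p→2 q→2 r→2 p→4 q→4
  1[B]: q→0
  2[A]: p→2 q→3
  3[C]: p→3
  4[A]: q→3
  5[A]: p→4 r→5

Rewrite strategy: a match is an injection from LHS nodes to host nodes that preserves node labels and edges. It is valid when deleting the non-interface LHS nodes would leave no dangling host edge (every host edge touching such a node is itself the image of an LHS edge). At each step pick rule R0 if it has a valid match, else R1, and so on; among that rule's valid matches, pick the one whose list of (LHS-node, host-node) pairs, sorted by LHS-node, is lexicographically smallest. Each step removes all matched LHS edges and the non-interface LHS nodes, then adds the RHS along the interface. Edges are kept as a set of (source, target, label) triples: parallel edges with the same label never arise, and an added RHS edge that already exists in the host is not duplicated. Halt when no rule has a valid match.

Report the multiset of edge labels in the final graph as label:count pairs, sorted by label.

Answer: p:1 q:1 r:1

Rewrite trace:
initial: |V|=6 |E|=12  E = 0-p->2 0-q->2 0-r->2 0-p->4 0-q->4 1-q->0 2-p->2 2-q->3 3-p->3 4-q->3 5-p->4 5-r->5
step 1: apply R0 at {0↦3, 1↦2, 2↦4, 3↦0}  → |V|=6 |E|=9  E = 0-p->2 0-q->2 0-r->2 1-q->0 2-p->2 2-q->3 3-p->3 5-p->4 5-r->5
step 2: apply R0 at {0↦3, 1↦4, 2↦2, 3↦0}  → |V|=6 |E|=6  E = 0-r->2 1-q->0 2-p->2 3-p->3 5-p->4 5-r->5
step 3: apply R2 at {0↦1, 1↦3, 2↦4, 3↦5}  → |V|=3 |E|=3  E = 0-r->2 1-q->0 2-p->2
halt: no rule applies after step 3
NF edges: [(0, 2, 'r'), (1, 0, 'q'), (2, 2, 'p')]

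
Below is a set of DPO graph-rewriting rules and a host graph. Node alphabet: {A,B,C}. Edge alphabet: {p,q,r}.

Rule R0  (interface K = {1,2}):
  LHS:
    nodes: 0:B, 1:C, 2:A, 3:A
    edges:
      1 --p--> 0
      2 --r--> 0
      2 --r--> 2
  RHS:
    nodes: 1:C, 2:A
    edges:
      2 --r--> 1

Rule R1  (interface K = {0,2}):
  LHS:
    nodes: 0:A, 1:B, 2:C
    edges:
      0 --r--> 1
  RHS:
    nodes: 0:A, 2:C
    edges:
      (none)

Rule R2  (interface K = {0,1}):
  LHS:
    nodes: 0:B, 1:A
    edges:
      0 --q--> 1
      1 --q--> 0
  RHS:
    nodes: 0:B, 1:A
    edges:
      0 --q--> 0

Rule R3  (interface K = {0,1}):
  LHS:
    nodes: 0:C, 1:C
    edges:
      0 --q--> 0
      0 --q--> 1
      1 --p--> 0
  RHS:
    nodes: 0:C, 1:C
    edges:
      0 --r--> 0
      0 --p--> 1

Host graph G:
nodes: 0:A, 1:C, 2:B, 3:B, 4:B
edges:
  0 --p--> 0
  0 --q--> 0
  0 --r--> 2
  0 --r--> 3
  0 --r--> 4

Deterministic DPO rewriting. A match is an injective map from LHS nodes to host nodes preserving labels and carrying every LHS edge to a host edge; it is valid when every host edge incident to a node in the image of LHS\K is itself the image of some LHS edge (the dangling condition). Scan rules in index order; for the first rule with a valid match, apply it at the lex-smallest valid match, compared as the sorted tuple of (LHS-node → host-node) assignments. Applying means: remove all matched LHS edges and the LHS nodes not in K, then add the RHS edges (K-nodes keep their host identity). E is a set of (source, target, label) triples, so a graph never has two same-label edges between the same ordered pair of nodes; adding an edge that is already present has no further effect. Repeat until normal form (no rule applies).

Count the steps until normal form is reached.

initial: |V|=5 |E|=5  E = 0-p->0 0-q->0 0-r->2 0-r->3 0-r->4
step 1: apply R1 at {0↦0, 1↦2, 2↦1}  → |V|=4 |E|=4  E = 0-p->0 0-q->0 0-r->3 0-r->4
step 2: apply R1 at {0↦0, 1↦3, 2↦1}  → |V|=3 |E|=3  E = 0-p->0 0-q->0 0-r->4
step 3: apply R1 at {0↦0, 1↦4, 2↦1}  → |V|=2 |E|=2  E = 0-p->0 0-q->0
normal form: no rule applies after step 3

Answer: 3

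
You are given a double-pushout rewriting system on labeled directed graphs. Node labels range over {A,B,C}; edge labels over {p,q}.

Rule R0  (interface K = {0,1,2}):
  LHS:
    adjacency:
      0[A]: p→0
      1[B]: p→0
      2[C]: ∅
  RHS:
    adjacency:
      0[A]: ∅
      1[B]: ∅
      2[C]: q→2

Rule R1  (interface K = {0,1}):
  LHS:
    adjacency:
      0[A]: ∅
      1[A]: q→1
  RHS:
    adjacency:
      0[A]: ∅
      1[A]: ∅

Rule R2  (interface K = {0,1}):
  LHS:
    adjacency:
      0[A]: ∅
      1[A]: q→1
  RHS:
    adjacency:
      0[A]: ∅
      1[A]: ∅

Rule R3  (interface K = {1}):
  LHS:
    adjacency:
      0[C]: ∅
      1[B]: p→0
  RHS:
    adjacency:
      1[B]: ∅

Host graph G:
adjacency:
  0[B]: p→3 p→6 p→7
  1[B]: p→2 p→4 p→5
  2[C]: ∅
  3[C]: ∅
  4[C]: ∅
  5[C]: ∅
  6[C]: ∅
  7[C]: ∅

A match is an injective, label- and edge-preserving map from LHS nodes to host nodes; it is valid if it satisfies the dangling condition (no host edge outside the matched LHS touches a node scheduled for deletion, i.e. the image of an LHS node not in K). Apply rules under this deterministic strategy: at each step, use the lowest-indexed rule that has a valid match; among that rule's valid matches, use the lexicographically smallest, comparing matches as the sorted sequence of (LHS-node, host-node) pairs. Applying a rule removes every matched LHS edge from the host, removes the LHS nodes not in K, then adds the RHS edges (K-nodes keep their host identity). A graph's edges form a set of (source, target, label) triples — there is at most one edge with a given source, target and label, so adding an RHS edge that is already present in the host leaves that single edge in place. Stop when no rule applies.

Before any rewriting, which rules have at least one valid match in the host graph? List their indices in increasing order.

Answer: [R3]

Rewrite trace:
R0: no valid match — LHS pattern not found
R1: no valid match — LHS pattern not found
R2: no valid match — LHS pattern not found
R3: 6 valid matches — {0↦2, 1↦1}, {0↦3, 1↦0}, {0↦4, 1↦1} (+3 more)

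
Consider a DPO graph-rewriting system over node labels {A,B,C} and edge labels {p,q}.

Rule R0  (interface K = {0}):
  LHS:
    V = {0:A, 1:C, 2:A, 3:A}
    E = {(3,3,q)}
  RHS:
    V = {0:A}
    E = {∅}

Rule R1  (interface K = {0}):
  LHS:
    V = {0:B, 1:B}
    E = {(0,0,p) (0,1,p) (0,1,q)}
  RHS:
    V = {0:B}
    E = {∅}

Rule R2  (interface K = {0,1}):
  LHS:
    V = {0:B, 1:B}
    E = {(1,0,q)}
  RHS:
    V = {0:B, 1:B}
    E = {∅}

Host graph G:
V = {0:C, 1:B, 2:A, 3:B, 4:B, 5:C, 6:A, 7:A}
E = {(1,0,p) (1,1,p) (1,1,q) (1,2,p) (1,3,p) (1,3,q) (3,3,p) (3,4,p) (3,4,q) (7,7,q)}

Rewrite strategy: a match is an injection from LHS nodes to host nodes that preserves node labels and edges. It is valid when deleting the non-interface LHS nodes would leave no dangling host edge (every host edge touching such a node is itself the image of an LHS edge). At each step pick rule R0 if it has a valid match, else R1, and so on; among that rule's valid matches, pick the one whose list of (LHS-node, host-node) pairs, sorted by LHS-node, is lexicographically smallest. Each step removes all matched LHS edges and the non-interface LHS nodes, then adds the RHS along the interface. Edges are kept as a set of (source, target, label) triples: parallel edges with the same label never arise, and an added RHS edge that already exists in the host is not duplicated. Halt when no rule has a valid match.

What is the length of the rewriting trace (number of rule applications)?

Answer: 3

Derivation:
[0] host  ⇒  8 nodes, 10 edges  {1-p->0 1-p->1 1-q->1 1-p->2 1-p->3 1-q->3 3-p->3 3-p->4 3-q->4 7-q->7}
[1] R0 @ {0↦2, 1↦5, 2↦6, 3↦7}  ⇒  5 nodes, 9 edges  {1-p->0 1-p->1 1-q->1 1-p->2 1-p->3 1-q->3 3-p->3 3-p->4 3-q->4}
[2] R1 @ {0↦3, 1↦4}  ⇒  4 nodes, 6 edges  {1-p->0 1-p->1 1-q->1 1-p->2 1-p->3 1-q->3}
[3] R1 @ {0↦1, 1↦3}  ⇒  3 nodes, 3 edges  {1-p->0 1-q->1 1-p->2}
final graph: no rule applies after step 3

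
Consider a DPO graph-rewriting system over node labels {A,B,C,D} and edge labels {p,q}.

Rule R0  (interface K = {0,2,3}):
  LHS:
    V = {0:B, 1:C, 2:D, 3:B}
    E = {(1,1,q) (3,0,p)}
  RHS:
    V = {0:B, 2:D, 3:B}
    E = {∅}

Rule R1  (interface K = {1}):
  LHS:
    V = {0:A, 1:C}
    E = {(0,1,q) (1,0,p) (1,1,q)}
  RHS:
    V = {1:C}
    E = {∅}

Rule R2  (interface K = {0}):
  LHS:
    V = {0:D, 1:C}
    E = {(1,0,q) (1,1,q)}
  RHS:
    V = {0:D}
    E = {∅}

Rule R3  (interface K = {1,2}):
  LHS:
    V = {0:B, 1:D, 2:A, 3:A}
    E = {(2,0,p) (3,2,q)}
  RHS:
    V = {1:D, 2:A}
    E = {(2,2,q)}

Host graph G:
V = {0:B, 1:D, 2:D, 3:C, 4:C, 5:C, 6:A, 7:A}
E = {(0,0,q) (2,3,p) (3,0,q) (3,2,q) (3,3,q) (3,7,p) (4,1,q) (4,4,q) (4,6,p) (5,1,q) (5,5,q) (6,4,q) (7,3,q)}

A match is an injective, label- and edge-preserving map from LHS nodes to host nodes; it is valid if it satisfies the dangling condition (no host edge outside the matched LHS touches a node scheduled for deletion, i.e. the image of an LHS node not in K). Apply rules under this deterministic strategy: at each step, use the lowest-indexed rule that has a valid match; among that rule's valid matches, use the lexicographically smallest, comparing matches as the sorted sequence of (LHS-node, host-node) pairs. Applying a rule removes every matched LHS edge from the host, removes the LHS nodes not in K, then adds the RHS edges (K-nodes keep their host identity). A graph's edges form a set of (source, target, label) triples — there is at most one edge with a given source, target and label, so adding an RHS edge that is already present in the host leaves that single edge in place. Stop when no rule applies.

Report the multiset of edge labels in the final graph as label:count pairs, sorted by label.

[0] host  ⇒  8 nodes, 13 edges  {0-q->0 2-p->3 3-q->0 3-q->2 3-q->3 3-p->7 4-q->1 4-q->4 4-p->6 5-q->1 5-q->5 6-q->4 7-q->3}
[1] R1 @ {0↦6, 1↦4}  ⇒  7 nodes, 10 edges  {0-q->0 2-p->3 3-q->0 3-q->2 3-q->3 3-p->7 4-q->1 5-q->1 5-q->5 7-q->3}
[2] R1 @ {0↦7, 1↦3}  ⇒  6 nodes, 7 edges  {0-q->0 2-p->3 3-q->0 3-q->2 4-q->1 5-q->1 5-q->5}
[3] R2 @ {0↦1, 1↦5}  ⇒  5 nodes, 5 edges  {0-q->0 2-p->3 3-q->0 3-q->2 4-q->1}
final graph: no rule applies after step 3
NF edges: [(0, 0, 'q'), (2, 3, 'p'), (3, 0, 'q'), (3, 2, 'q'), (4, 1, 'q')]

Answer: p:1 q:4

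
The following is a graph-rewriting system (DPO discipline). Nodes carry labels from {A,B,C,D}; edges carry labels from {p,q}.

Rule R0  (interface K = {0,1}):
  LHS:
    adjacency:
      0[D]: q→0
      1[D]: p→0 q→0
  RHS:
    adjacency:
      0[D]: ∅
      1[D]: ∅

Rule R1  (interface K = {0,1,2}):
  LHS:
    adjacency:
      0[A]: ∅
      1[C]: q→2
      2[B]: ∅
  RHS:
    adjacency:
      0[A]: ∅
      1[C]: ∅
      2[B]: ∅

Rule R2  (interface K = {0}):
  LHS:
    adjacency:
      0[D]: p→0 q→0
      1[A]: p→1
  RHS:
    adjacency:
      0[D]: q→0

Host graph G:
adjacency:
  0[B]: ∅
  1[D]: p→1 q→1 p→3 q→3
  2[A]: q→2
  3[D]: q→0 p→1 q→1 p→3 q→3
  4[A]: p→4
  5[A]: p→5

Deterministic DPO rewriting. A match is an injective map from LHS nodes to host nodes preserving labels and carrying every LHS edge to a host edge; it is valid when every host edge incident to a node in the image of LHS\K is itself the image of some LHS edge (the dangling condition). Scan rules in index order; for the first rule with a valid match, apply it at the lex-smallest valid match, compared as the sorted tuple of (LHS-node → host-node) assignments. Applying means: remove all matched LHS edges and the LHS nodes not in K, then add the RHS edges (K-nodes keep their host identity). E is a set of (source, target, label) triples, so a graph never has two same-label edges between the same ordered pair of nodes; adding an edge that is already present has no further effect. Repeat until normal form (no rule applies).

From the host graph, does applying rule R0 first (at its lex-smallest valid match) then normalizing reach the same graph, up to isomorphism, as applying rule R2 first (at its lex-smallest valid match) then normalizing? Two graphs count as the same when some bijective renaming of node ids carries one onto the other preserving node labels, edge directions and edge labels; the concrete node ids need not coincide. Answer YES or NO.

Answer: NO

Rewrite trace:
branch R0-first: apply at {0↦1, 1↦3} → |E|=9, then 1 more step(s) → NF |V|=6 |E|=6 V={0:B, 1:D, 2:A, 3:D, 4:A, 5:A} E=1-p->1 2-q->2 3-q->0 3-p->3 4-p->4 5-p->5
branch R2-first: apply at {0↦1, 1↦4} → |E|=10, then 2 more step(s) → NF |V|=5 |E|=4 V={0:B, 1:D, 2:A, 3:D, 5:A} E=2-q->2 3-q->0 3-p->3 5-p->5
graphs not isomorphic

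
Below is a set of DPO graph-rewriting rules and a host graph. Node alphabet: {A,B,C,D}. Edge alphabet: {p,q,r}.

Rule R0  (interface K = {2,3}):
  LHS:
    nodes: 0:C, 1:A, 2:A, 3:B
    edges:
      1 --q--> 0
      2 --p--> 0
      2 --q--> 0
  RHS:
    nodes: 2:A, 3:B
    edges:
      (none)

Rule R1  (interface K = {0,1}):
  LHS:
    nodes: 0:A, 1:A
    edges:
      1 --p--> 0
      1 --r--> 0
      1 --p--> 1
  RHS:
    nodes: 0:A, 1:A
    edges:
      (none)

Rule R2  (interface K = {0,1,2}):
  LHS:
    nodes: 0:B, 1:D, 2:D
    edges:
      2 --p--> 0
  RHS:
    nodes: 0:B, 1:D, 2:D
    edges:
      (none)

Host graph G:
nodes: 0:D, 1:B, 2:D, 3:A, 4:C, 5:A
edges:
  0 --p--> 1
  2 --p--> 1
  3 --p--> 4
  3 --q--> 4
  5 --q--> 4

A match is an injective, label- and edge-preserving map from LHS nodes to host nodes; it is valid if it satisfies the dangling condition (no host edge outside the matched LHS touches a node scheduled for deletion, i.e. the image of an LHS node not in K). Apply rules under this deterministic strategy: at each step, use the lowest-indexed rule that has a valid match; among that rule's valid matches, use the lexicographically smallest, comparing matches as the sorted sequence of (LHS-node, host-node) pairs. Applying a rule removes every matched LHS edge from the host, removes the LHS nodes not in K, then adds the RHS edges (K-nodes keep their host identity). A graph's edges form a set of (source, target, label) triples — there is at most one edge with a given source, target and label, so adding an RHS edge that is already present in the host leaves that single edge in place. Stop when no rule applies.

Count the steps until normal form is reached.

start.  V:6 E:5  edges: 0-p->1 2-p->1 3-p->4 3-q->4 5-q->4
1. fire R0 via {0↦4, 1↦5, 2↦3, 3↦1}  →  V:4 E:2  edges: 0-p->1 2-p->1
2. fire R2 via {0↦1, 1↦0, 2↦2}  →  V:4 E:1  edges: 0-p->1
3. fire R2 via {0↦1, 1↦2, 2↦0}  →  V:4 E:0  edges: ∅
normal form: no rule applies after step 3

Answer: 3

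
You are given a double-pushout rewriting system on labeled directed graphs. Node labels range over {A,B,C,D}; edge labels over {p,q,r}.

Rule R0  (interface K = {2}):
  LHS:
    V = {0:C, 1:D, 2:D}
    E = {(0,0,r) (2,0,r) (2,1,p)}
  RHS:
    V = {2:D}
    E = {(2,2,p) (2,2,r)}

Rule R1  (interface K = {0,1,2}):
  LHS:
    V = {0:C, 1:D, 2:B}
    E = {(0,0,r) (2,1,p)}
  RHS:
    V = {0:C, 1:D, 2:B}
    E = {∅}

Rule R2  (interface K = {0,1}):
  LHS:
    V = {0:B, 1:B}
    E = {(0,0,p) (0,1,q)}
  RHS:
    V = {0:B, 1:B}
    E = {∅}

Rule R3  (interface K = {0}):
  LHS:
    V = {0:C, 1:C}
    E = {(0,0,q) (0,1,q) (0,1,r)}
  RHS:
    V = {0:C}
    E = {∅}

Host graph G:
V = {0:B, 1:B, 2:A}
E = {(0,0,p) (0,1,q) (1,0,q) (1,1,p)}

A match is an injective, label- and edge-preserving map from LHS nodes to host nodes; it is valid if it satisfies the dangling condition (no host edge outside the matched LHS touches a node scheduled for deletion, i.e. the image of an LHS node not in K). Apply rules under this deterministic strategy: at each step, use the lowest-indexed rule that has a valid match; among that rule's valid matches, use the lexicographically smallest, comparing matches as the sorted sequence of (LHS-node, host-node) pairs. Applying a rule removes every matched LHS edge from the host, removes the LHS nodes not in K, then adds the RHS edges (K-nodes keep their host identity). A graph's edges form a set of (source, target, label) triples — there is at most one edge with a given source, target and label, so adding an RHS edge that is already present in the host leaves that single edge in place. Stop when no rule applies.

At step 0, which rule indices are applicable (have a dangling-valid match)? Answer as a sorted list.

Answer: [R2]

Steps:
R0: no valid match — LHS pattern not found
R1: no valid match — LHS pattern not found
R2: 2 valid matches — {0↦0, 1↦1}, {0↦1, 1↦0}
R3: no valid match — LHS pattern not found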